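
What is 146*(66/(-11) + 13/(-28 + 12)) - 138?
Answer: -9061/8 ≈ -1132.6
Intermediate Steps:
146*(66/(-11) + 13/(-28 + 12)) - 138 = 146*(66*(-1/11) + 13/(-16)) - 138 = 146*(-6 + 13*(-1/16)) - 138 = 146*(-6 - 13/16) - 138 = 146*(-109/16) - 138 = -7957/8 - 138 = -9061/8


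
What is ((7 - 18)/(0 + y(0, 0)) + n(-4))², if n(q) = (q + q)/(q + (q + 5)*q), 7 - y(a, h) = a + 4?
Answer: 64/9 ≈ 7.1111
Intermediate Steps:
y(a, h) = 3 - a (y(a, h) = 7 - (a + 4) = 7 - (4 + a) = 7 + (-4 - a) = 3 - a)
n(q) = 2*q/(q + q*(5 + q)) (n(q) = (2*q)/(q + (5 + q)*q) = (2*q)/(q + q*(5 + q)) = 2*q/(q + q*(5 + q)))
((7 - 18)/(0 + y(0, 0)) + n(-4))² = ((7 - 18)/(0 + (3 - 1*0)) + 2/(6 - 4))² = (-11/(0 + (3 + 0)) + 2/2)² = (-11/(0 + 3) + 2*(½))² = (-11/3 + 1)² = (-8/3)² = 64/9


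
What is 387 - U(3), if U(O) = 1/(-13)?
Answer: 5032/13 ≈ 387.08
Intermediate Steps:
U(O) = -1/13
387 - U(3) = 387 - 1*(-1/13) = 387 + 1/13 = 5032/13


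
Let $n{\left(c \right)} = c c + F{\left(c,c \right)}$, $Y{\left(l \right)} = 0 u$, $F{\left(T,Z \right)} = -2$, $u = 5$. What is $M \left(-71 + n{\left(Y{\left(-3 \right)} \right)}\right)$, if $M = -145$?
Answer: $10585$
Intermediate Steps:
$Y{\left(l \right)} = 0$ ($Y{\left(l \right)} = 0 \cdot 5 = 0$)
$n{\left(c \right)} = -2 + c^{2}$ ($n{\left(c \right)} = c c - 2 = c^{2} - 2 = -2 + c^{2}$)
$M \left(-71 + n{\left(Y{\left(-3 \right)} \right)}\right) = - 145 \left(-71 - \left(2 - 0^{2}\right)\right) = - 145 \left(-71 + \left(-2 + 0\right)\right) = - 145 \left(-71 - 2\right) = \left(-145\right) \left(-73\right) = 10585$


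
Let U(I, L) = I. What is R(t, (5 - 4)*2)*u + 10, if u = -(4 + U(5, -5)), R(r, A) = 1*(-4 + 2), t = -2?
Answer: 28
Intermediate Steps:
R(r, A) = -2 (R(r, A) = 1*(-2) = -2)
u = -9 (u = -(4 + 5) = -1*9 = -9)
R(t, (5 - 4)*2)*u + 10 = -2*(-9) + 10 = 18 + 10 = 28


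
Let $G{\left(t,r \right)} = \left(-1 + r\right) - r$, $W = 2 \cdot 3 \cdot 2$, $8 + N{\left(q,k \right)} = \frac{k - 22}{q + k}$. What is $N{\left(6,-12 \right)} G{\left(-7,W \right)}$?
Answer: $\frac{7}{3} \approx 2.3333$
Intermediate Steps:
$N{\left(q,k \right)} = -8 + \frac{-22 + k}{k + q}$ ($N{\left(q,k \right)} = -8 + \frac{k - 22}{q + k} = -8 + \frac{-22 + k}{k + q}$)
$W = 12$ ($W = 6 \cdot 2 = 12$)
$G{\left(t,r \right)} = -1$
$N{\left(6,-12 \right)} G{\left(-7,W \right)} = \frac{-22 - 48 - -84}{-12 + 6} \left(-1\right) = \frac{-22 - 48 + 84}{-6} \left(-1\right) = \left(- \frac{1}{6}\right) 14 \left(-1\right) = \left(- \frac{7}{3}\right) \left(-1\right) = \frac{7}{3}$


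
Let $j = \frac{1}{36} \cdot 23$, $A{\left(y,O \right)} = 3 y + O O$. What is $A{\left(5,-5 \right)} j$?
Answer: $\frac{230}{9} \approx 25.556$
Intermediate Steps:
$A{\left(y,O \right)} = O^{2} + 3 y$ ($A{\left(y,O \right)} = 3 y + O^{2} = O^{2} + 3 y$)
$j = \frac{23}{36}$ ($j = \frac{1}{36} \cdot 23 = \frac{23}{36} \approx 0.63889$)
$A{\left(5,-5 \right)} j = \left(\left(-5\right)^{2} + 3 \cdot 5\right) \frac{23}{36} = \left(25 + 15\right) \frac{23}{36} = 40 \cdot \frac{23}{36} = \frac{230}{9}$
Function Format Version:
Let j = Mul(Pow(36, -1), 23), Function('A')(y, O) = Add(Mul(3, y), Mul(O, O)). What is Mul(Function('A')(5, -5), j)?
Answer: Rational(230, 9) ≈ 25.556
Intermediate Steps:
Function('A')(y, O) = Add(Pow(O, 2), Mul(3, y)) (Function('A')(y, O) = Add(Mul(3, y), Pow(O, 2)) = Add(Pow(O, 2), Mul(3, y)))
j = Rational(23, 36) (j = Mul(Rational(1, 36), 23) = Rational(23, 36) ≈ 0.63889)
Mul(Function('A')(5, -5), j) = Mul(Add(Pow(-5, 2), Mul(3, 5)), Rational(23, 36)) = Mul(Add(25, 15), Rational(23, 36)) = Mul(40, Rational(23, 36)) = Rational(230, 9)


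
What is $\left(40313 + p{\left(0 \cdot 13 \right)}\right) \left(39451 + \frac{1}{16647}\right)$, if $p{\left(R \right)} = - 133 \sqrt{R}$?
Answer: $\frac{26475191789774}{16647} \approx 1.5904 \cdot 10^{9}$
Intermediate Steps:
$\left(40313 + p{\left(0 \cdot 13 \right)}\right) \left(39451 + \frac{1}{16647}\right) = \left(40313 - 133 \sqrt{0 \cdot 13}\right) \left(39451 + \frac{1}{16647}\right) = \left(40313 - 133 \sqrt{0}\right) \left(39451 + \frac{1}{16647}\right) = \left(40313 - 0\right) \frac{656740798}{16647} = \left(40313 + 0\right) \frac{656740798}{16647} = 40313 \cdot \frac{656740798}{16647} = \frac{26475191789774}{16647}$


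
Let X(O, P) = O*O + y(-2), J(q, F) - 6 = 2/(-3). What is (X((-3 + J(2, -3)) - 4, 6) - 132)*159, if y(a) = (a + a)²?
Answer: -54007/3 ≈ -18002.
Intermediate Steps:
J(q, F) = 16/3 (J(q, F) = 6 + 2/(-3) = 6 + 2*(-⅓) = 6 - ⅔ = 16/3)
y(a) = 4*a² (y(a) = (2*a)² = 4*a²)
X(O, P) = 16 + O² (X(O, P) = O*O + 4*(-2)² = O² + 4*4 = O² + 16 = 16 + O²)
(X((-3 + J(2, -3)) - 4, 6) - 132)*159 = ((16 + ((-3 + 16/3) - 4)²) - 132)*159 = ((16 + (7/3 - 4)²) - 132)*159 = ((16 + (-5/3)²) - 132)*159 = ((16 + 25/9) - 132)*159 = (169/9 - 132)*159 = -1019/9*159 = -54007/3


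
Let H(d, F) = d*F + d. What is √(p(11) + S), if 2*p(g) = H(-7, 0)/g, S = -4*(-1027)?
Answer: 3*√220902/22 ≈ 64.091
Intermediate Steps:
H(d, F) = d + F*d (H(d, F) = F*d + d = d + F*d)
S = 4108
p(g) = -7/(2*g) (p(g) = ((-7*(1 + 0))/g)/2 = ((-7*1)/g)/2 = (-7/g)/2 = -7/(2*g))
√(p(11) + S) = √(-7/2/11 + 4108) = √(-7/2*1/11 + 4108) = √(-7/22 + 4108) = √(90369/22) = 3*√220902/22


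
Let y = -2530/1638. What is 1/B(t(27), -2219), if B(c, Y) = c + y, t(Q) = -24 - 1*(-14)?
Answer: -819/9455 ≈ -0.086621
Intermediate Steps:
t(Q) = -10 (t(Q) = -24 + 14 = -10)
y = -1265/819 (y = -2530*1/1638 = -1265/819 ≈ -1.5446)
B(c, Y) = -1265/819 + c (B(c, Y) = c - 1265/819 = -1265/819 + c)
1/B(t(27), -2219) = 1/(-1265/819 - 10) = 1/(-9455/819) = -819/9455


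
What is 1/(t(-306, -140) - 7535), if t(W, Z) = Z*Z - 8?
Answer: 1/12057 ≈ 8.2939e-5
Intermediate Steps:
t(W, Z) = -8 + Z**2 (t(W, Z) = Z**2 - 8 = -8 + Z**2)
1/(t(-306, -140) - 7535) = 1/((-8 + (-140)**2) - 7535) = 1/((-8 + 19600) - 7535) = 1/(19592 - 7535) = 1/12057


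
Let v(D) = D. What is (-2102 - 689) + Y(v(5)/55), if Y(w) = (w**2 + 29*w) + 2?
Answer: -337149/121 ≈ -2786.4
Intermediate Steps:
Y(w) = 2 + w**2 + 29*w
(-2102 - 689) + Y(v(5)/55) = (-2102 - 689) + (2 + (5/55)**2 + 29*(5/55)) = -2791 + (2 + (5*(1/55))**2 + 29*(5*(1/55))) = -2791 + (2 + (1/11)**2 + 29*(1/11)) = -2791 + (2 + 1/121 + 29/11) = -2791 + 562/121 = -337149/121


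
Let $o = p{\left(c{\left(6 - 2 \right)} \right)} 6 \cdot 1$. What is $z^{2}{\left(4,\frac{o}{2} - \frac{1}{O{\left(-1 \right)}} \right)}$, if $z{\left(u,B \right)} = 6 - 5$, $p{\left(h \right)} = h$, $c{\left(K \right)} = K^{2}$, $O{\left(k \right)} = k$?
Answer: $1$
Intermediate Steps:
$o = 96$ ($o = \left(6 - 2\right)^{2} \cdot 6 \cdot 1 = 4^{2} \cdot 6 = 16 \cdot 6 = 96$)
$z{\left(u,B \right)} = 1$
$z^{2}{\left(4,\frac{o}{2} - \frac{1}{O{\left(-1 \right)}} \right)} = 1^{2} = 1$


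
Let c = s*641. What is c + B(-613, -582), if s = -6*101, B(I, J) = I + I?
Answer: -389672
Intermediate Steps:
B(I, J) = 2*I
s = -606
c = -388446 (c = -606*641 = -388446)
c + B(-613, -582) = -388446 + 2*(-613) = -388446 - 1226 = -389672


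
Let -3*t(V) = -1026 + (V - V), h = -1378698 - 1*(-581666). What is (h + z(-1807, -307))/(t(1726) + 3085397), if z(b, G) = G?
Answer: -797339/3085739 ≈ -0.25839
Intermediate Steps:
h = -797032 (h = -1378698 + 581666 = -797032)
t(V) = 342 (t(V) = -(-1026 + (V - V))/3 = -(-1026 + 0)/3 = -⅓*(-1026) = 342)
(h + z(-1807, -307))/(t(1726) + 3085397) = (-797032 - 307)/(342 + 3085397) = -797339/3085739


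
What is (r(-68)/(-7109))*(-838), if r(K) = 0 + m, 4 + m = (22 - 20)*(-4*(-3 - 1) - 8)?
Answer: 10056/7109 ≈ 1.4145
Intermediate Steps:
m = 12 (m = -4 + (22 - 20)*(-4*(-3 - 1) - 8) = -4 + 2*(-4*(-4) - 8) = -4 + 2*(16 - 8) = -4 + 2*8 = -4 + 16 = 12)
r(K) = 12 (r(K) = 0 + 12 = 12)
(r(-68)/(-7109))*(-838) = (12/(-7109))*(-838) = (12*(-1/7109))*(-838) = -12/7109*(-838) = 10056/7109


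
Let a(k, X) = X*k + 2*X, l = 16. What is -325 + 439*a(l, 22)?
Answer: 173519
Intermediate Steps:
a(k, X) = 2*X + X*k
-325 + 439*a(l, 22) = -325 + 439*(22*(2 + 16)) = -325 + 439*(22*18) = -325 + 439*396 = -325 + 173844 = 173519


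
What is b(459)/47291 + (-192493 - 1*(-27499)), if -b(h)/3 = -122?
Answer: -7802730888/47291 ≈ -1.6499e+5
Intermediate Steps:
b(h) = 366 (b(h) = -3*(-122) = 366)
b(459)/47291 + (-192493 - 1*(-27499)) = 366/47291 + (-192493 - 1*(-27499)) = 366*(1/47291) + (-192493 + 27499) = 366/47291 - 164994 = -7802730888/47291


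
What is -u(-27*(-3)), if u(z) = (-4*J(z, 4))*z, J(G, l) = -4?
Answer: -1296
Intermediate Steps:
u(z) = 16*z (u(z) = (-4*(-4))*z = 16*z)
-u(-27*(-3)) = -16*(-27*(-3)) = -16*81 = -1*1296 = -1296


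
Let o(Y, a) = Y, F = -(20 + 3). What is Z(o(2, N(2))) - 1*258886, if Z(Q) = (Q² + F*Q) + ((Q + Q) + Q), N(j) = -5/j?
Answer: -258922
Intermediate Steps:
F = -23 (F = -1*23 = -23)
Z(Q) = Q² - 20*Q (Z(Q) = (Q² - 23*Q) + ((Q + Q) + Q) = (Q² - 23*Q) + (2*Q + Q) = (Q² - 23*Q) + 3*Q = Q² - 20*Q)
Z(o(2, N(2))) - 1*258886 = 2*(-20 + 2) - 1*258886 = 2*(-18) - 258886 = -36 - 258886 = -258922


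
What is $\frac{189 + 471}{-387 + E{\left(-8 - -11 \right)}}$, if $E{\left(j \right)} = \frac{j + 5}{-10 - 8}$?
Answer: $- \frac{540}{317} \approx -1.7035$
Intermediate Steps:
$E{\left(j \right)} = - \frac{5}{18} - \frac{j}{18}$ ($E{\left(j \right)} = \frac{5 + j}{-18} = \left(5 + j\right) \left(- \frac{1}{18}\right) = - \frac{5}{18} - \frac{j}{18}$)
$\frac{189 + 471}{-387 + E{\left(-8 - -11 \right)}} = \frac{189 + 471}{-387 - \left(\frac{5}{18} + \frac{-8 - -11}{18}\right)} = \frac{660}{-387 - \left(\frac{5}{18} + \frac{-8 + 11}{18}\right)} = \frac{660}{-387 - \frac{4}{9}} = \frac{660}{- \frac{3487}{9}} = 660 \left(- \frac{9}{3487}\right) = - \frac{540}{317}$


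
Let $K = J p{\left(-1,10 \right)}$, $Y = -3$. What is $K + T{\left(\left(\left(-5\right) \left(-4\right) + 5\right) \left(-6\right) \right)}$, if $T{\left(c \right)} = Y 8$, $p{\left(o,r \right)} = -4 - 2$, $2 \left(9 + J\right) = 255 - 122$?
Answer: $-369$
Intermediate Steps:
$J = \frac{115}{2}$ ($J = -9 + \frac{255 - 122}{2} = -9 + \frac{1}{2} \cdot 133 = -9 + \frac{133}{2} = \frac{115}{2} \approx 57.5$)
$p{\left(o,r \right)} = -6$
$T{\left(c \right)} = -24$ ($T{\left(c \right)} = \left(-3\right) 8 = -24$)
$K = -345$ ($K = \frac{115}{2} \left(-6\right) = -345$)
$K + T{\left(\left(\left(-5\right) \left(-4\right) + 5\right) \left(-6\right) \right)} = -345 - 24 = -369$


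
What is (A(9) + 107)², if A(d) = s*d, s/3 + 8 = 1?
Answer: 6724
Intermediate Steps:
s = -21 (s = -24 + 3*1 = -24 + 3 = -21)
A(d) = -21*d
(A(9) + 107)² = (-21*9 + 107)² = (-189 + 107)² = (-82)² = 6724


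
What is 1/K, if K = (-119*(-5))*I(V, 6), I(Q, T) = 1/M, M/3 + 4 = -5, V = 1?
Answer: -27/595 ≈ -0.045378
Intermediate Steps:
M = -27 (M = -12 + 3*(-5) = -12 - 15 = -27)
I(Q, T) = -1/27 (I(Q, T) = 1/(-27) = -1/27)
K = -595/27 (K = -119*(-5)*(-1/27) = 595*(-1/27) = -595/27 ≈ -22.037)
1/K = 1/(-595/27) = -27/595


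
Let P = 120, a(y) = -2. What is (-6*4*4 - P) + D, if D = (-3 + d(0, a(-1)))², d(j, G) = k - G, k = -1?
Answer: -212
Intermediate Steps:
d(j, G) = -1 - G
D = 4 (D = (-3 + (-1 - 1*(-2)))² = (-3 + (-1 + 2))² = (-3 + 1)² = (-2)² = 4)
(-6*4*4 - P) + D = (-6*4*4 - 1*120) + 4 = (-24*4 - 120) + 4 = (-96 - 120) + 4 = -216 + 4 = -212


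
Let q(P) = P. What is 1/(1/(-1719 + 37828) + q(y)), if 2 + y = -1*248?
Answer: -36109/9027249 ≈ -0.0040000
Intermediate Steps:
y = -250 (y = -2 - 1*248 = -2 - 248 = -250)
1/(1/(-1719 + 37828) + q(y)) = 1/(1/(-1719 + 37828) - 250) = 1/(1/36109 - 250) = 1/(-9027249/36109) = -36109/9027249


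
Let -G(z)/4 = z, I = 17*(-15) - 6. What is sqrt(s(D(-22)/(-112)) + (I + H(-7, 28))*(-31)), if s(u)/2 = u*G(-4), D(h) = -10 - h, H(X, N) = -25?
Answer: sqrt(434266)/7 ≈ 94.141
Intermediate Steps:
I = -261 (I = -255 - 6 = -261)
G(z) = -4*z
s(u) = 32*u (s(u) = 2*(u*(-4*(-4))) = 2*(u*16) = 2*(16*u) = 32*u)
sqrt(s(D(-22)/(-112)) + (I + H(-7, 28))*(-31)) = sqrt(32*((-10 - 1*(-22))/(-112)) + (-261 - 25)*(-31)) = sqrt(32*((-10 + 22)*(-1/112)) - 286*(-31)) = sqrt(32*(12*(-1/112)) + 8866) = sqrt(32*(-3/28) + 8866) = sqrt(-24/7 + 8866) = sqrt(62038/7) = sqrt(434266)/7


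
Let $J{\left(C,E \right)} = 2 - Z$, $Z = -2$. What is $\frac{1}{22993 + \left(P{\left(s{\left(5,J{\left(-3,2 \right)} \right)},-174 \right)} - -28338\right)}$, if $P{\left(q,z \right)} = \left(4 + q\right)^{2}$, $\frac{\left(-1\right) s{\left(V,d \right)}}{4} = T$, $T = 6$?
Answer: $\frac{1}{51731} \approx 1.9331 \cdot 10^{-5}$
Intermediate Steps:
$J{\left(C,E \right)} = 4$ ($J{\left(C,E \right)} = 2 - -2 = 2 + 2 = 4$)
$s{\left(V,d \right)} = -24$ ($s{\left(V,d \right)} = \left(-4\right) 6 = -24$)
$\frac{1}{22993 + \left(P{\left(s{\left(5,J{\left(-3,2 \right)} \right)},-174 \right)} - -28338\right)} = \frac{1}{22993 + \left(\left(4 - 24\right)^{2} - -28338\right)} = \frac{1}{22993 + \left(\left(-20\right)^{2} + 28338\right)} = \frac{1}{22993 + \left(400 + 28338\right)} = \frac{1}{22993 + 28738} = \frac{1}{51731}$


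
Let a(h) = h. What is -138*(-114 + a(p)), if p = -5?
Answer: 16422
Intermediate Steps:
-138*(-114 + a(p)) = -138*(-114 - 5) = -138*(-119) = 16422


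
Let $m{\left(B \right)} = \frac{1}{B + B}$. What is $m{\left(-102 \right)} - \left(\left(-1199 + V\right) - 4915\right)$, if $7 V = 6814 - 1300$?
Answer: $\frac{7605929}{1428} \approx 5326.3$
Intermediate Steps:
$m{\left(B \right)} = \frac{1}{2 B}$
$V = \frac{5514}{7}$ ($V = \frac{6814 - 1300}{7} = \frac{1}{7} \cdot 5514 = \frac{5514}{7} \approx 787.71$)
$m{\left(-102 \right)} - \left(\left(-1199 + V\right) - 4915\right) = \frac{1}{2 \left(-102\right)} - \left(\left(-1199 + \frac{5514}{7}\right) - 4915\right) = \frac{1}{2} \left(- \frac{1}{102}\right) - \left(- \frac{2879}{7} - 4915\right) = - \frac{1}{204} - - \frac{37284}{7} = - \frac{1}{204} + \frac{37284}{7} = \frac{7605929}{1428}$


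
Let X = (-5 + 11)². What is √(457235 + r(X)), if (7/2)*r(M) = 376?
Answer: √22409779/7 ≈ 676.27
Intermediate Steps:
X = 36 (X = 6² = 36)
r(M) = 752/7 (r(M) = (2/7)*376 = 752/7)
√(457235 + r(X)) = √(457235 + 752/7) = √(3201397/7) = √22409779/7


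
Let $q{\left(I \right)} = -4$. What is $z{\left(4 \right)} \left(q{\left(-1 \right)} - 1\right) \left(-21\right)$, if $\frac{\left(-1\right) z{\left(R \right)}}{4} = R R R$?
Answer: $-26880$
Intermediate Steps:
$z{\left(R \right)} = - 4 R^{3}$ ($z{\left(R \right)} = - 4 R R R = - 4 R^{2} R = - 4 R^{3}$)
$z{\left(4 \right)} \left(q{\left(-1 \right)} - 1\right) \left(-21\right) = - 4 \cdot 4^{3} \left(-4 - 1\right) \left(-21\right) = \left(-4\right) 64 \left(-5\right) \left(-21\right) = \left(-256\right) \left(-5\right) \left(-21\right) = 1280 \left(-21\right) = -26880$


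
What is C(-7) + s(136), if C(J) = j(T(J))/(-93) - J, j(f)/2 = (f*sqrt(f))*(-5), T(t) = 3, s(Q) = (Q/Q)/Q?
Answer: 953/136 + 10*sqrt(3)/31 ≈ 7.5661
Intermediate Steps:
s(Q) = 1/Q
j(f) = -10*f**(3/2) (j(f) = 2*((f*sqrt(f))*(-5)) = 2*(f**(3/2)*(-5)) = 2*(-5*f**(3/2)) = -10*f**(3/2))
C(J) = -J + 10*sqrt(3)/31 (C(J) = -30*sqrt(3)/(-93) - J = -30*sqrt(3)*(-1/93) - J = 10*sqrt(3)/31 - J = -J + 10*sqrt(3)/31)
C(-7) + s(136) = (-1*(-7) + 10*sqrt(3)/31) + 1/136 = (7 + 10*sqrt(3)/31) + 1/136 = 953/136 + 10*sqrt(3)/31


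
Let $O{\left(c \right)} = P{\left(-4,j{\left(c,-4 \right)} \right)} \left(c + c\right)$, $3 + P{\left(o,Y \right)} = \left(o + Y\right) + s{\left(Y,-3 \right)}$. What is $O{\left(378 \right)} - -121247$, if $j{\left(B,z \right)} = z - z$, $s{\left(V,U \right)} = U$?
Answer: $113687$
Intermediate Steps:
$j{\left(B,z \right)} = 0$
$P{\left(o,Y \right)} = -6 + Y + o$ ($P{\left(o,Y \right)} = -3 - \left(3 - Y - o\right) = -3 + \left(-3 + Y + o\right) = -6 + Y + o$)
$O{\left(c \right)} = - 20 c$ ($O{\left(c \right)} = \left(-6 + 0 - 4\right) \left(c + c\right) = - 10 \cdot 2 c = - 20 c$)
$O{\left(378 \right)} - -121247 = \left(-20\right) 378 - -121247 = -7560 + 121247 = 113687$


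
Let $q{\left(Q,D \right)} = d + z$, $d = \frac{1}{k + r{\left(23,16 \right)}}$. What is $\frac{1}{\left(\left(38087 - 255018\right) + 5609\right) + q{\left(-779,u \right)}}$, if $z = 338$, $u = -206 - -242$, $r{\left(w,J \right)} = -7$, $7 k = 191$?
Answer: $- \frac{142}{29959721} \approx -4.7397 \cdot 10^{-6}$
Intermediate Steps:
$k = \frac{191}{7}$ ($k = \frac{1}{7} \cdot 191 = \frac{191}{7} \approx 27.286$)
$u = 36$ ($u = -206 + 242 = 36$)
$d = \frac{7}{142}$ ($d = \frac{1}{\frac{191}{7} - 7} = \frac{1}{\frac{142}{7}} = \frac{7}{142} \approx 0.049296$)
$q{\left(Q,D \right)} = \frac{48003}{142}$ ($q{\left(Q,D \right)} = \frac{7}{142} + 338 = \frac{48003}{142}$)
$\frac{1}{\left(\left(38087 - 255018\right) + 5609\right) + q{\left(-779,u \right)}} = \frac{1}{\left(\left(38087 - 255018\right) + 5609\right) + \frac{48003}{142}} = \frac{1}{\left(-216931 + 5609\right) + \frac{48003}{142}} = \frac{1}{-211322 + \frac{48003}{142}} = \frac{1}{- \frac{29959721}{142}} = - \frac{142}{29959721}$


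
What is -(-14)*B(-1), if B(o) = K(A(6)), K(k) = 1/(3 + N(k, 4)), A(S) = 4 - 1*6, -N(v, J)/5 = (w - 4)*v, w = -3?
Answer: -14/67 ≈ -0.20896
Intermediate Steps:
N(v, J) = 35*v (N(v, J) = -5*(-3 - 4)*v = -(-35)*v = 35*v)
A(S) = -2 (A(S) = 4 - 6 = -2)
K(k) = 1/(3 + 35*k)
B(o) = -1/67 (B(o) = 1/(3 + 35*(-2)) = 1/(3 - 70) = 1/(-67) = -1/67)
-(-14)*B(-1) = -(-14)*(-1)/67 = -14*1/67 = -14/67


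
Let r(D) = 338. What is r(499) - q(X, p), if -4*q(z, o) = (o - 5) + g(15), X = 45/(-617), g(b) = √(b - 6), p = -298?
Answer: 263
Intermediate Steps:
g(b) = √(-6 + b)
X = -45/617 (X = 45*(-1/617) = -45/617 ≈ -0.072934)
q(z, o) = ½ - o/4 (q(z, o) = -((o - 5) + √(-6 + 15))/4 = -((-5 + o) + √9)/4 = -((-5 + o) + 3)/4 = -(-2 + o)/4 = ½ - o/4)
r(499) - q(X, p) = 338 - (½ - ¼*(-298)) = 338 - (½ + 149/2) = 338 - 1*75 = 338 - 75 = 263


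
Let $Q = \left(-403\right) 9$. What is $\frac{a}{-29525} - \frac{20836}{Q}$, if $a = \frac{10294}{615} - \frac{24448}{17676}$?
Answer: $\frac{61915629028394}{10778859599625} \approx 5.7442$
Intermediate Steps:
$a = \frac{13910102}{905895}$ ($a = 10294 \cdot \frac{1}{615} - \frac{6112}{4419} = \frac{10294}{615} - \frac{6112}{4419} = \frac{13910102}{905895} \approx 15.355$)
$Q = -3627$
$\frac{a}{-29525} - \frac{20836}{Q} = \frac{13910102}{905895 \left(-29525\right)} - \frac{20836}{-3627} = \frac{13910102}{905895} \left(- \frac{1}{29525}\right) - - \frac{20836}{3627} = - \frac{13910102}{26746549875} + \frac{20836}{3627} = \frac{61915629028394}{10778859599625}$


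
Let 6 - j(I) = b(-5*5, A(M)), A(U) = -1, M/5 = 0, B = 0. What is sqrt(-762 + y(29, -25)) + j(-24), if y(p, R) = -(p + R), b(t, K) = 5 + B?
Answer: 1 + I*sqrt(766) ≈ 1.0 + 27.677*I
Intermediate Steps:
M = 0 (M = 5*0 = 0)
b(t, K) = 5 (b(t, K) = 5 + 0 = 5)
j(I) = 1 (j(I) = 6 - 1*5 = 6 - 5 = 1)
y(p, R) = -R - p (y(p, R) = -(R + p) = -R - p)
sqrt(-762 + y(29, -25)) + j(-24) = sqrt(-762 + (-1*(-25) - 1*29)) + 1 = sqrt(-762 + (25 - 29)) + 1 = sqrt(-762 - 4) + 1 = sqrt(-766) + 1 = I*sqrt(766) + 1 = 1 + I*sqrt(766)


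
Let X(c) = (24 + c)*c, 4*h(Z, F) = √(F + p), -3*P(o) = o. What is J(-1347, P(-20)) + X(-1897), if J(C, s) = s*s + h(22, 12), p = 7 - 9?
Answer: 31978129/9 + √10/4 ≈ 3.5531e+6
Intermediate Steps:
P(o) = -o/3
p = -2
h(Z, F) = √(-2 + F)/4 (h(Z, F) = √(F - 2)/4 = √(-2 + F)/4)
J(C, s) = s² + √10/4 (J(C, s) = s*s + √(-2 + 12)/4 = s² + √10/4)
X(c) = c*(24 + c)
J(-1347, P(-20)) + X(-1897) = ((-⅓*(-20))² + √10/4) - 1897*(24 - 1897) = ((20/3)² + √10/4) - 1897*(-1873) = (400/9 + √10/4) + 3553081 = 31978129/9 + √10/4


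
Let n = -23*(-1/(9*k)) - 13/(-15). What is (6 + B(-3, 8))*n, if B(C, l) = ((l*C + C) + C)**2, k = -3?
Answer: 604/45 ≈ 13.422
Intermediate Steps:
B(C, l) = (2*C + C*l)**2 (B(C, l) = ((C*l + C) + C)**2 = ((C + C*l) + C)**2 = (2*C + C*l)**2)
n = 2/135 (n = -23/((-9*(-3))) - 13/(-15) = -23/27 - 13*(-1/15) = -23*1/27 + 13/15 = -23/27 + 13/15 = 2/135 ≈ 0.014815)
(6 + B(-3, 8))*n = (6 + (-3)**2*(2 + 8)**2)*(2/135) = (6 + 9*10**2)*(2/135) = (6 + 9*100)*(2/135) = (6 + 900)*(2/135) = 906*(2/135) = 604/45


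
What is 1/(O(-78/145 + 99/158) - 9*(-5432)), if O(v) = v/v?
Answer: 1/48889 ≈ 2.0454e-5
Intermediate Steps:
O(v) = 1
1/(O(-78/145 + 99/158) - 9*(-5432)) = 1/(1 - 9*(-5432)) = 1/(1 + 48888) = 1/48889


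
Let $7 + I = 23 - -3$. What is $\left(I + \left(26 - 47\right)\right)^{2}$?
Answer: $4$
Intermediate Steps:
$I = 19$ ($I = -7 + \left(23 - -3\right) = -7 + \left(23 + 3\right) = -7 + 26 = 19$)
$\left(I + \left(26 - 47\right)\right)^{2} = \left(19 + \left(26 - 47\right)\right)^{2} = \left(19 - 21\right)^{2} = \left(-2\right)^{2} = 4$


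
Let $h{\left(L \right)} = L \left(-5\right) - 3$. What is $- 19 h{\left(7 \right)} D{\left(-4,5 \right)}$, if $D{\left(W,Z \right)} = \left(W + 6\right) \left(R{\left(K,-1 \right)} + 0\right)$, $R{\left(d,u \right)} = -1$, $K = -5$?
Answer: $-1444$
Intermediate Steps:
$D{\left(W,Z \right)} = -6 - W$ ($D{\left(W,Z \right)} = \left(W + 6\right) \left(-1 + 0\right) = \left(6 + W\right) \left(-1\right) = -6 - W$)
$h{\left(L \right)} = -3 - 5 L$ ($h{\left(L \right)} = - 5 L - 3 = -3 - 5 L$)
$- 19 h{\left(7 \right)} D{\left(-4,5 \right)} = - 19 \left(-3 - 35\right) \left(-6 - -4\right) = - 19 \left(-3 - 35\right) \left(-6 + 4\right) = \left(-19\right) \left(-38\right) \left(-2\right) = 722 \left(-2\right) = -1444$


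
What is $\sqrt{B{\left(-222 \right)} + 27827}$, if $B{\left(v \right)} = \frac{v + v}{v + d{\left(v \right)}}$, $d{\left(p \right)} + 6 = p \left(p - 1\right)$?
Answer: $\frac{\sqrt{1877024291401}}{8213} \approx 166.81$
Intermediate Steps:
$d{\left(p \right)} = -6 + p \left(-1 + p\right)$ ($d{\left(p \right)} = -6 + p \left(p - 1\right) = -6 + p \left(-1 + p\right)$)
$B{\left(v \right)} = \frac{2 v}{-6 + v^{2}}$ ($B{\left(v \right)} = \frac{v + v}{v - \left(6 + v - v^{2}\right)} = \frac{2 v}{-6 + v^{2}}$)
$\sqrt{B{\left(-222 \right)} + 27827} = \sqrt{2 \left(-222\right) \frac{1}{-6 + \left(-222\right)^{2}} + 27827} = \sqrt{2 \left(-222\right) \frac{1}{-6 + 49284} + 27827} = \sqrt{2 \left(-222\right) \frac{1}{49278} + 27827} = \sqrt{- \frac{74}{8213} + 27827} = \sqrt{\frac{228543077}{8213}} = \frac{\sqrt{1877024291401}}{8213}$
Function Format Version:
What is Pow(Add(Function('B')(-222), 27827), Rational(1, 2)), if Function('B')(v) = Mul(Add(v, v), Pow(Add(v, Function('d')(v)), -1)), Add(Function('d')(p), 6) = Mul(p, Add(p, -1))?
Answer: Mul(Rational(1, 8213), Pow(1877024291401, Rational(1, 2))) ≈ 166.81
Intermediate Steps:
Function('d')(p) = Add(-6, Mul(p, Add(-1, p))) (Function('d')(p) = Add(-6, Mul(p, Add(p, -1))) = Add(-6, Mul(p, Add(-1, p))))
Function('B')(v) = Mul(2, v, Pow(Add(-6, Pow(v, 2)), -1)) (Function('B')(v) = Mul(Add(v, v), Pow(Add(v, Add(-6, Pow(v, 2), Mul(-1, v))), -1)) = Mul(Mul(2, v), Pow(Add(-6, Pow(v, 2)), -1)) = Mul(2, v, Pow(Add(-6, Pow(v, 2)), -1)))
Pow(Add(Function('B')(-222), 27827), Rational(1, 2)) = Pow(Add(Mul(2, -222, Pow(Add(-6, Pow(-222, 2)), -1)), 27827), Rational(1, 2)) = Pow(Add(Mul(2, -222, Pow(Add(-6, 49284), -1)), 27827), Rational(1, 2)) = Pow(Add(Mul(2, -222, Pow(49278, -1)), 27827), Rational(1, 2)) = Pow(Add(Mul(2, -222, Rational(1, 49278)), 27827), Rational(1, 2)) = Pow(Add(Rational(-74, 8213), 27827), Rational(1, 2)) = Pow(Rational(228543077, 8213), Rational(1, 2)) = Mul(Rational(1, 8213), Pow(1877024291401, Rational(1, 2)))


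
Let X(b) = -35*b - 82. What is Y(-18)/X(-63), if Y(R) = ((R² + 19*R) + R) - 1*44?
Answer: -80/2123 ≈ -0.037683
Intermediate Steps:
Y(R) = -44 + R² + 20*R (Y(R) = (R² + 20*R) - 44 = -44 + R² + 20*R)
X(b) = -82 - 35*b
Y(-18)/X(-63) = (-44 + (-18)² + 20*(-18))/(-82 - 35*(-63)) = (-44 + 324 - 360)/(-82 + 2205) = -80/2123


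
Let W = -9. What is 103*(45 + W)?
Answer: 3708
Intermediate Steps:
103*(45 + W) = 103*(45 - 9) = 103*36 = 3708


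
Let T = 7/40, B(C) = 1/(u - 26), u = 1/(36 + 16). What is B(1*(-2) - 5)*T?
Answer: -13/1930 ≈ -0.0067357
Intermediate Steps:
u = 1/52 ≈ 0.019231
B(C) = -52/1351 (B(C) = 1/(1/52 - 26) = 1/(-1351/52) = -52/1351)
T = 7/40 (T = 7*(1/40) = 7/40 ≈ 0.17500)
B(1*(-2) - 5)*T = -52/1351*7/40 = -13/1930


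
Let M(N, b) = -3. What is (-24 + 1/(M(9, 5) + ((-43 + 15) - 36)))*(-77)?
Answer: 123893/67 ≈ 1849.1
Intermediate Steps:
(-24 + 1/(M(9, 5) + ((-43 + 15) - 36)))*(-77) = (-24 + 1/(-3 + ((-43 + 15) - 36)))*(-77) = (-24 + 1/(-3 + (-28 - 36)))*(-77) = (-24 + 1/(-3 - 64))*(-77) = (-24 + 1/(-67))*(-77) = (-24 - 1/67)*(-77) = -1609/67*(-77) = 123893/67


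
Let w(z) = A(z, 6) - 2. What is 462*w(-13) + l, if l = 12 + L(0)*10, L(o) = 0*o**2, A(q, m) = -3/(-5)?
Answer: -3174/5 ≈ -634.80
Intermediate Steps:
A(q, m) = 3/5 (A(q, m) = -3*(-1/5) = 3/5)
L(o) = 0
w(z) = -7/5 (w(z) = 3/5 - 2 = -7/5)
l = 12 (l = 12 + 0*10 = 12 + 0 = 12)
462*w(-13) + l = 462*(-7/5) + 12 = -3234/5 + 12 = -3174/5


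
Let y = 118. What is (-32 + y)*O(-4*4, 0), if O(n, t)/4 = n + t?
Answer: -5504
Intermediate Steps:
O(n, t) = 4*n + 4*t (O(n, t) = 4*(n + t) = 4*n + 4*t)
(-32 + y)*O(-4*4, 0) = (-32 + 118)*(4*(-4*4) + 4*0) = 86*(4*(-16) + 0) = 86*(-64 + 0) = 86*(-64) = -5504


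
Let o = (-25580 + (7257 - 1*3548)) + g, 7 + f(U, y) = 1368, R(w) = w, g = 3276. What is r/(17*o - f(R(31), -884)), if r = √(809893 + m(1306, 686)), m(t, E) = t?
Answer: -√811199/317476 ≈ -0.0028370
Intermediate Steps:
f(U, y) = 1361 (f(U, y) = -7 + 1368 = 1361)
o = -18595 (o = (-25580 + (7257 - 1*3548)) + 3276 = (-25580 + (7257 - 3548)) + 3276 = (-25580 + 3709) + 3276 = -21871 + 3276 = -18595)
r = √811199 (r = √(809893 + 1306) = √811199 ≈ 900.67)
r/(17*o - f(R(31), -884)) = √811199/(17*(-18595) - 1*1361) = √811199/(-316115 - 1361) = √811199/(-317476) = √811199*(-1/317476) = -√811199/317476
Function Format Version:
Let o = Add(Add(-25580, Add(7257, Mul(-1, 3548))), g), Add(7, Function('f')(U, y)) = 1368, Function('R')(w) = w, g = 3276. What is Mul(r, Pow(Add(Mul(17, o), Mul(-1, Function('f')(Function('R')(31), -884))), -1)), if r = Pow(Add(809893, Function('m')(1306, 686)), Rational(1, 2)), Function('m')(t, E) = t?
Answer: Mul(Rational(-1, 317476), Pow(811199, Rational(1, 2))) ≈ -0.0028370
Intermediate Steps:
Function('f')(U, y) = 1361 (Function('f')(U, y) = Add(-7, 1368) = 1361)
o = -18595 (o = Add(Add(-25580, Add(7257, Mul(-1, 3548))), 3276) = Add(Add(-25580, Add(7257, -3548)), 3276) = Add(Add(-25580, 3709), 3276) = Add(-21871, 3276) = -18595)
r = Pow(811199, Rational(1, 2)) (r = Pow(Add(809893, 1306), Rational(1, 2)) = Pow(811199, Rational(1, 2)) ≈ 900.67)
Mul(r, Pow(Add(Mul(17, o), Mul(-1, Function('f')(Function('R')(31), -884))), -1)) = Mul(Pow(811199, Rational(1, 2)), Pow(Add(Mul(17, -18595), Mul(-1, 1361)), -1)) = Mul(Pow(811199, Rational(1, 2)), Pow(Add(-316115, -1361), -1)) = Mul(Pow(811199, Rational(1, 2)), Pow(-317476, -1)) = Mul(Pow(811199, Rational(1, 2)), Rational(-1, 317476)) = Mul(Rational(-1, 317476), Pow(811199, Rational(1, 2)))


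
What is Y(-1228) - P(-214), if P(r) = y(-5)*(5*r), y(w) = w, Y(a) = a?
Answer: -6578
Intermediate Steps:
P(r) = -25*r
Y(-1228) - P(-214) = -1228 - (-25)*(-214) = -1228 - 1*5350 = -1228 - 5350 = -6578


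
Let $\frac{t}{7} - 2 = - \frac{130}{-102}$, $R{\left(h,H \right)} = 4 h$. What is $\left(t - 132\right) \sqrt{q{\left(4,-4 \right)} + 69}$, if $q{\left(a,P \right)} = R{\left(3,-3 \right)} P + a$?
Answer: $- \frac{27815}{51} \approx -545.39$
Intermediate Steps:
$q{\left(a,P \right)} = a + 12 P$ ($q{\left(a,P \right)} = 4 \cdot 3 P + a = 12 P + a = a + 12 P$)
$t = \frac{1169}{51}$ ($t = 14 + 7 \left(- \frac{130}{-102}\right) = 14 + 7 \left(\left(-130\right) \left(- \frac{1}{102}\right)\right) = 14 + 7 \cdot \frac{65}{51} = 14 + \frac{455}{51} = \frac{1169}{51} \approx 22.922$)
$\left(t - 132\right) \sqrt{q{\left(4,-4 \right)} + 69} = \left(\frac{1169}{51} - 132\right) \sqrt{\left(4 + 12 \left(-4\right)\right) + 69} = - \frac{5563 \sqrt{\left(4 - 48\right) + 69}}{51} = - \frac{5563 \sqrt{-44 + 69}}{51} = - \frac{5563 \sqrt{25}}{51} = \left(- \frac{5563}{51}\right) 5 = - \frac{27815}{51}$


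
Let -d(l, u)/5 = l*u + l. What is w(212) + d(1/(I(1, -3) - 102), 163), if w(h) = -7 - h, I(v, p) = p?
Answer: -4435/21 ≈ -211.19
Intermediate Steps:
d(l, u) = -5*l - 5*l*u (d(l, u) = -5*(l*u + l) = -5*(l + l*u) = -5*l - 5*l*u)
w(212) + d(1/(I(1, -3) - 102), 163) = (-7 - 1*212) - 5*(1 + 163)/(-3 - 102) = (-7 - 212) - 5*164/(-105) = -219 - 5*(-1/105)*164 = -219 + 164/21 = -4435/21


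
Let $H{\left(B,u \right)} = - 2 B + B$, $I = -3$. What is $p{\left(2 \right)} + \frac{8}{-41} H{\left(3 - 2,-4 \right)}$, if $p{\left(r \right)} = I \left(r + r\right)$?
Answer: $- \frac{484}{41} \approx -11.805$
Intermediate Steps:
$H{\left(B,u \right)} = - B$
$p{\left(r \right)} = - 6 r$ ($p{\left(r \right)} = - 3 \left(r + r\right) = - 3 \cdot 2 r = - 6 r$)
$p{\left(2 \right)} + \frac{8}{-41} H{\left(3 - 2,-4 \right)} = \left(-6\right) 2 + \frac{8}{-41} \left(- (3 - 2)\right) = -12 + 8 \left(- \frac{1}{41}\right) \left(- (3 - 2)\right) = -12 - \frac{8 \left(\left(-1\right) 1\right)}{41} = -12 - - \frac{8}{41} = -12 + \frac{8}{41} = - \frac{484}{41}$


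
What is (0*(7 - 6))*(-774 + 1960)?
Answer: 0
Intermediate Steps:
(0*(7 - 6))*(-774 + 1960) = (0*1)*1186 = 0*1186 = 0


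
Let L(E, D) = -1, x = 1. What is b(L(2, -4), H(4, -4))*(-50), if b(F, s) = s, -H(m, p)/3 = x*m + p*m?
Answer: -1800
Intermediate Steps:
H(m, p) = -3*m - 3*m*p (H(m, p) = -3*(1*m + p*m) = -3*(m + m*p) = -3*m - 3*m*p)
b(L(2, -4), H(4, -4))*(-50) = -3*4*(1 - 4)*(-50) = -3*4*(-3)*(-50) = 36*(-50) = -1800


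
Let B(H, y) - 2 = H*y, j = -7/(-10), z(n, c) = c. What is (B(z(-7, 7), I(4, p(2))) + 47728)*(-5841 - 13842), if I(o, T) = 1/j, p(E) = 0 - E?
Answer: -939666420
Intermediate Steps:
j = 7/10 (j = -7*(-⅒) = 7/10 ≈ 0.70000)
p(E) = -E
I(o, T) = 10/7 (I(o, T) = 1/(7/10) = 10/7)
B(H, y) = 2 + H*y
(B(z(-7, 7), I(4, p(2))) + 47728)*(-5841 - 13842) = ((2 + 7*(10/7)) + 47728)*(-5841 - 13842) = ((2 + 10) + 47728)*(-19683) = (12 + 47728)*(-19683) = 47740*(-19683) = -939666420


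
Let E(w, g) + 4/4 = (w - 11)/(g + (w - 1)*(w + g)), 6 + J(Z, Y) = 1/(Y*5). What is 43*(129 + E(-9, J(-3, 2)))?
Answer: 7867624/1431 ≈ 5498.0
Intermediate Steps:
J(Z, Y) = -6 + 1/(5*Y) (J(Z, Y) = -6 + 1/(Y*5) = -6 + 1/(5*Y))
E(w, g) = -1 + (-11 + w)/(g + (-1 + w)*(g + w)) (E(w, g) = -1 + (w - 11)/(g + (w - 1)*(w + g)) = -1 + (-11 + w)/(g + (-1 + w)*(g + w)))
43*(129 + E(-9, J(-3, 2))) = 43*(129 + (-11 - 1*(-9)² + 2*(-9) - 1*(-6 + (⅕)/2)*(-9))/((-9)*(-1 + (-6 + (⅕)/2) - 9))) = 43*(129 - (-11 - 1*81 - 18 - 1*(-6 + (⅕)*(½))*(-9))/(9*(-1 + (-6 + (⅕)*(½)) - 9))) = 43*(129 - (-11 - 81 - 18 - 1*(-6 + ⅒)*(-9))/(9*(-1 + (-6 + ⅒) - 9))) = 43*(129 - (-11 - 81 - 18 - 1*(-59/10)*(-9))/(9*(-1 - 59/10 - 9))) = 43*(129 - (-11 - 81 - 18 - 531/10)/(9*(-159/10))) = 43*(129 - ⅑*(-10/159)*(-1631/10)) = 43*(129 - 1631/1431) = 43*(182968/1431) = 7867624/1431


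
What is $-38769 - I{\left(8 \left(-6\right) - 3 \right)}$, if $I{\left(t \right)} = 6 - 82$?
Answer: $-38693$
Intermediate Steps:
$I{\left(t \right)} = -76$ ($I{\left(t \right)} = 6 - 82 = -76$)
$-38769 - I{\left(8 \left(-6\right) - 3 \right)} = -38769 - -76 = -38769 + 76 = -38693$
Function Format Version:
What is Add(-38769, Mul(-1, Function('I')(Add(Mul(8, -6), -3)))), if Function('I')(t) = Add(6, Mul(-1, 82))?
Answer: -38693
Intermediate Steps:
Function('I')(t) = -76 (Function('I')(t) = Add(6, -82) = -76)
Add(-38769, Mul(-1, Function('I')(Add(Mul(8, -6), -3)))) = Add(-38769, Mul(-1, -76)) = Add(-38769, 76) = -38693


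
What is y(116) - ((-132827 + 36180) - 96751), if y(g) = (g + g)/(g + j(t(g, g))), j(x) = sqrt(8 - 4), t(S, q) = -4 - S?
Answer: 11410598/59 ≈ 1.9340e+5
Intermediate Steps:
j(x) = 2 (j(x) = sqrt(4) = 2)
y(g) = 2*g/(2 + g) (y(g) = (g + g)/(g + 2) = (2*g)/(2 + g) = 2*g/(2 + g))
y(116) - ((-132827 + 36180) - 96751) = 2*116/(2 + 116) - ((-132827 + 36180) - 96751) = 2*116/118 - (-96647 - 96751) = 2*116*(1/118) - 1*(-193398) = 116/59 + 193398 = 11410598/59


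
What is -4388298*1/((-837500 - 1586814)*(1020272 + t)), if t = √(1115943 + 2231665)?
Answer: 8479654502/4779533243673913 - 731383*√836902/210299462721652172 ≈ 1.7710e-6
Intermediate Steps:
t = 2*√836902 (t = √3347608 = 2*√836902 ≈ 1829.6)
-4388298*1/((-837500 - 1586814)*(1020272 + t)) = -4388298*1/((-837500 - 1586814)*(1020272 + 2*√836902)) = -4388298*(-1/(2424314*(1020272 + 2*√836902))) = -4388298/(-2473459693408 - 4848628*√836902)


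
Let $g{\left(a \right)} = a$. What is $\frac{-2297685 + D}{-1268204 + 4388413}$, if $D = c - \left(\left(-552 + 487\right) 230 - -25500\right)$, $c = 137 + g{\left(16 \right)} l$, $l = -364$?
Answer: $- \frac{2313922}{3120209} \approx -0.74159$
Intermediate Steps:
$c = -5687$ ($c = 137 + 16 \left(-364\right) = 137 - 5824 = -5687$)
$D = -16237$ ($D = -5687 - \left(\left(-552 + 487\right) 230 - -25500\right) = -5687 - \left(\left(-65\right) 230 + 25500\right) = -5687 - \left(-14950 + 25500\right) = -5687 - 10550 = -16237$)
$\frac{-2297685 + D}{-1268204 + 4388413} = \frac{-2297685 - 16237}{-1268204 + 4388413} = - \frac{2313922}{3120209}$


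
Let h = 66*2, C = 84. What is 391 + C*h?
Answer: 11479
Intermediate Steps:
h = 132
391 + C*h = 391 + 84*132 = 391 + 11088 = 11479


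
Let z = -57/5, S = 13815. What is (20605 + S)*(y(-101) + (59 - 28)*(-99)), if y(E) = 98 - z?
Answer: -101869432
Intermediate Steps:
z = -57/5 (z = -57*1/5 = -57/5 ≈ -11.400)
y(E) = 547/5 (y(E) = 98 - 1*(-57/5) = 98 + 57/5 = 547/5)
(20605 + S)*(y(-101) + (59 - 28)*(-99)) = (20605 + 13815)*(547/5 + (59 - 28)*(-99)) = 34420*(547/5 + 31*(-99)) = 34420*(547/5 - 3069) = 34420*(-14798/5) = -101869432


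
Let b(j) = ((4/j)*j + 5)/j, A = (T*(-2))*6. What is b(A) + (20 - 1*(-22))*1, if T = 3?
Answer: 167/4 ≈ 41.750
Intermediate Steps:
A = -36 (A = (3*(-2))*6 = -6*6 = -36)
b(j) = 9/j (b(j) = (4 + 5)/j = 9/j)
b(A) + (20 - 1*(-22))*1 = 9/(-36) + (20 - 1*(-22))*1 = 9*(-1/36) + (20 + 22)*1 = -¼ + 42*1 = -¼ + 42 = 167/4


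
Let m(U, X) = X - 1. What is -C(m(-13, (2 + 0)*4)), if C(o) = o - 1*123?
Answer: 116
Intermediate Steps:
m(U, X) = -1 + X
C(o) = -123 + o (C(o) = o - 123 = -123 + o)
-C(m(-13, (2 + 0)*4)) = -(-123 + (-1 + (2 + 0)*4)) = -(-123 + (-1 + 2*4)) = -(-123 + (-1 + 8)) = -(-123 + 7) = -1*(-116) = 116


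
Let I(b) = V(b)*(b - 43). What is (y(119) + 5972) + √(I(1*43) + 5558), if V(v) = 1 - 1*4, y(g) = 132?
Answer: 6104 + √5558 ≈ 6178.6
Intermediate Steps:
V(v) = -3 (V(v) = 1 - 4 = -3)
I(b) = 129 - 3*b (I(b) = -3*(b - 43) = -3*(-43 + b) = 129 - 3*b)
(y(119) + 5972) + √(I(1*43) + 5558) = (132 + 5972) + √((129 - 3*43) + 5558) = 6104 + √((129 - 3*43) + 5558) = 6104 + √((129 - 129) + 5558) = 6104 + √(0 + 5558) = 6104 + √5558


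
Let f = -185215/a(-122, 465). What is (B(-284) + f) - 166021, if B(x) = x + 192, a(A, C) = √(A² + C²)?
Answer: -166113 - 185215*√231109/231109 ≈ -1.6650e+5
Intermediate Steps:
f = -185215*√231109/231109 (f = -185215/√((-122)² + 465²) = -185215/√(14884 + 216225) = -185215*√231109/231109 ≈ -385.27)
B(x) = 192 + x
(B(-284) + f) - 166021 = ((192 - 284) - 185215*√231109/231109) - 166021 = (-92 - 185215*√231109/231109) - 166021 = -166113 - 185215*√231109/231109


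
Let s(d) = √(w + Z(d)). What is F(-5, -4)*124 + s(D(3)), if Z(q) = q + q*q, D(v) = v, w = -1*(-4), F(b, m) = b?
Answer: -616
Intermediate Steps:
w = 4
Z(q) = q + q²
s(d) = √(4 + d*(1 + d))
F(-5, -4)*124 + s(D(3)) = -5*124 + √(4 + 3*(1 + 3)) = -620 + √(4 + 3*4) = -620 + √(4 + 12) = -620 + √16 = -620 + 4 = -616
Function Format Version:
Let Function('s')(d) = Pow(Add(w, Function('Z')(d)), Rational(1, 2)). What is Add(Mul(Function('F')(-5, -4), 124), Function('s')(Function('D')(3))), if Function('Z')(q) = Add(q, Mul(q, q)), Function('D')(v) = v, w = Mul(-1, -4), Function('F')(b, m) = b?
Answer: -616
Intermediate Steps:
w = 4
Function('Z')(q) = Add(q, Pow(q, 2))
Function('s')(d) = Pow(Add(4, Mul(d, Add(1, d))), Rational(1, 2))
Add(Mul(Function('F')(-5, -4), 124), Function('s')(Function('D')(3))) = Add(Mul(-5, 124), Pow(Add(4, Mul(3, Add(1, 3))), Rational(1, 2))) = Add(-620, Pow(Add(4, Mul(3, 4)), Rational(1, 2))) = Add(-620, Pow(Add(4, 12), Rational(1, 2))) = Add(-620, Pow(16, Rational(1, 2))) = Add(-620, 4) = -616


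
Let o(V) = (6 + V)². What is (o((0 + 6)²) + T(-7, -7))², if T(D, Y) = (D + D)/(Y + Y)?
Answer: 3115225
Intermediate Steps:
T(D, Y) = D/Y (T(D, Y) = (2*D)/((2*Y)) = (2*D)*(1/(2*Y)) = D/Y)
(o((0 + 6)²) + T(-7, -7))² = ((6 + (0 + 6)²)² - 7/(-7))² = ((6 + 6²)² - 7*(-⅐))² = ((6 + 36)² + 1)² = (42² + 1)² = (1764 + 1)² = 1765² = 3115225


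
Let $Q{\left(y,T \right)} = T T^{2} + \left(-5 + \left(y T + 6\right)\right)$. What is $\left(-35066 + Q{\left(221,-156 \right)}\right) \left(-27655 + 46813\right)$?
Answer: $-74064004206$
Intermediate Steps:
$Q{\left(y,T \right)} = 1 + T^{3} + T y$ ($Q{\left(y,T \right)} = T^{3} + \left(-5 + \left(T y + 6\right)\right) = T^{3} + \left(-5 + \left(6 + T y\right)\right) = T^{3} + \left(1 + T y\right) = 1 + T^{3} + T y$)
$\left(-35066 + Q{\left(221,-156 \right)}\right) \left(-27655 + 46813\right) = \left(-35066 + \left(1 + \left(-156\right)^{3} - 34476\right)\right) \left(-27655 + 46813\right) = \left(-35066 - 3830891\right) 19158 = \left(-3865957\right) 19158 = -74064004206$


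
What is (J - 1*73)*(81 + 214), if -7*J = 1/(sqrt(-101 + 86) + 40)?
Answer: 295*(-511*sqrt(15) + 20441*I)/(7*(sqrt(15) - 40*I)) ≈ -21536.0 + 0.10106*I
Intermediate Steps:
J = -1/(7*(40 + I*sqrt(15))) (J = -1/(7*(sqrt(-101 + 86) + 40)) = -1/(7*(sqrt(-15) + 40)) = -1/(7*(I*sqrt(15) + 40)) = -1/(7*(40 + I*sqrt(15))) ≈ -0.0035383 + 0.00034259*I)
(J - 1*73)*(81 + 214) = (I/(7*(sqrt(15) - 40*I)) - 1*73)*(81 + 214) = (I/(7*(sqrt(15) - 40*I)) - 73)*295 = (-73 + I/(7*(sqrt(15) - 40*I)))*295 = -21535 + 295*I/(7*(sqrt(15) - 40*I))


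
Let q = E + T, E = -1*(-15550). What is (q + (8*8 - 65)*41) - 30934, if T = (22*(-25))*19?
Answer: -25875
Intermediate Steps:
T = -10450 (T = -550*19 = -10450)
E = 15550
q = 5100 (q = 15550 - 10450 = 5100)
(q + (8*8 - 65)*41) - 30934 = (5100 + (8*8 - 65)*41) - 30934 = (5100 + (64 - 65)*41) - 30934 = (5100 - 1*41) - 30934 = (5100 - 41) - 30934 = 5059 - 30934 = -25875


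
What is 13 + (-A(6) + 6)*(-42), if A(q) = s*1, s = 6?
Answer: 13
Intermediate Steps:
A(q) = 6 (A(q) = 6*1 = 6)
13 + (-A(6) + 6)*(-42) = 13 + (-1*6 + 6)*(-42) = 13 + (-6 + 6)*(-42) = 13 + 0*(-42) = 13 + 0 = 13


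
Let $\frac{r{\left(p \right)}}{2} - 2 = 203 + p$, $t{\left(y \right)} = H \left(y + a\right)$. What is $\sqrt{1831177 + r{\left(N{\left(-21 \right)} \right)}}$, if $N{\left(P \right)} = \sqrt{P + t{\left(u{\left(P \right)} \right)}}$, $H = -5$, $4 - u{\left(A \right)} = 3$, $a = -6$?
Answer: $\sqrt{1831591} \approx 1353.4$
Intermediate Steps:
$u{\left(A \right)} = 1$ ($u{\left(A \right)} = 4 - 3 = 1$)
$t{\left(y \right)} = 30 - 5 y$ ($t{\left(y \right)} = - 5 \left(y - 6\right) = - 5 \left(-6 + y\right) = 30 - 5 y$)
$N{\left(P \right)} = \sqrt{25 + P}$ ($N{\left(P \right)} = \sqrt{P + \left(30 - 5\right)} = \sqrt{P + 25} = \sqrt{25 + P}$)
$r{\left(p \right)} = 410 + 2 p$ ($r{\left(p \right)} = 4 + 2 \left(203 + p\right) = 4 + \left(406 + 2 p\right) = 410 + 2 p$)
$\sqrt{1831177 + r{\left(N{\left(-21 \right)} \right)}} = \sqrt{1831177 + \left(410 + 2 \sqrt{25 - 21}\right)} = \sqrt{1831177 + \left(410 + 2 \sqrt{4}\right)} = \sqrt{1831177 + \left(410 + 2 \cdot 2\right)} = \sqrt{1831177 + \left(410 + 4\right)} = \sqrt{1831177 + 414} = \sqrt{1831591}$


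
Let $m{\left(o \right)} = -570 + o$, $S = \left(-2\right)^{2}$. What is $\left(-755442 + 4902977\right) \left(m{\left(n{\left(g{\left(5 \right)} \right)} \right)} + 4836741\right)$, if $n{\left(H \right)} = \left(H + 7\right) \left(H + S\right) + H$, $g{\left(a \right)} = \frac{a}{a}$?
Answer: $20058358537420$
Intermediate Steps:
$g{\left(a \right)} = 1$
$S = 4$
$n{\left(H \right)} = H + \left(4 + H\right) \left(7 + H\right)$ ($n{\left(H \right)} = \left(H + 7\right) \left(H + 4\right) + H = \left(7 + H\right) \left(4 + H\right) + H = \left(4 + H\right) \left(7 + H\right) + H = H + \left(4 + H\right) \left(7 + H\right)$)
$\left(-755442 + 4902977\right) \left(m{\left(n{\left(g{\left(5 \right)} \right)} \right)} + 4836741\right) = \left(-755442 + 4902977\right) \left(\left(-570 + \left(28 + 1^{2} + 12 \cdot 1\right)\right) + 4836741\right) = 4147535 \left(\left(-570 + \left(28 + 1 + 12\right)\right) + 4836741\right) = 4147535 \left(\left(-570 + 41\right) + 4836741\right) = 4147535 \left(-529 + 4836741\right) = 4147535 \cdot 4836212 = 20058358537420$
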